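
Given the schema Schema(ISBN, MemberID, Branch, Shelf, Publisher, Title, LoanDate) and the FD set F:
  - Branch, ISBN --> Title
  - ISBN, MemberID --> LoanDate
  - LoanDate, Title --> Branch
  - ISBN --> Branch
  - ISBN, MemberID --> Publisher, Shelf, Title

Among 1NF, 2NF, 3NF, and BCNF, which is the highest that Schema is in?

Candidate key: {ISBN, MemberID}. Prime attributes: {ISBN, MemberID}.
Branch, ISBN --> Title breaks BCNF: {Branch, ISBN}⁺ = {Branch, ISBN, Title}, so {Branch, ISBN} is not a superkey.
Because {Title} is non-prime and the left side of Branch, ISBN --> Title is not a superkey, the relation is not in 3NF.
The proper key subset {ISBN} of {ISBN, MemberID} determines non-prime {Branch, Title}, so the relation is not even in 2NF.

1NF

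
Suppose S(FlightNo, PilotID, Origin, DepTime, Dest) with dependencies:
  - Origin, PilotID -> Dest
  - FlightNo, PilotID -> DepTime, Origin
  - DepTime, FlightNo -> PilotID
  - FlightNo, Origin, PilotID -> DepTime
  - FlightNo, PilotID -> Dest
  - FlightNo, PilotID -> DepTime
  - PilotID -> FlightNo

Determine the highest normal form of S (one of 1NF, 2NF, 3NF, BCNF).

BCNF

Candidate keys: {DepTime, FlightNo}, {PilotID}. Prime attributes: {DepTime, FlightNo, PilotID}.
The left-hand side of every FD is a superkey, so BCNF is satisfied.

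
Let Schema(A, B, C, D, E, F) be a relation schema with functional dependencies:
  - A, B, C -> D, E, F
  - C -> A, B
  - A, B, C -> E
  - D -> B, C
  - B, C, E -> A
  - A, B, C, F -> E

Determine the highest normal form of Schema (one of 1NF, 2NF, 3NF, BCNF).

Candidate keys: {C}, {D}. Prime attributes: {C, D}.
The left-hand side of every FD is a superkey, so BCNF is satisfied.

BCNF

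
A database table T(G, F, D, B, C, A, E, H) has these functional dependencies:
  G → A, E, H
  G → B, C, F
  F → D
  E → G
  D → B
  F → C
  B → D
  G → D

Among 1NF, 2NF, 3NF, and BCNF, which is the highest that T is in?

Candidate keys: {E}, {G}. Prime attributes: {E, G}.
For F → D we have {F}⁺ = {B, C, D, F}; {F} is not a superkey, so BCNF fails.
F → D determines the non-prime attribute {D} from a non-superkey — 3NF is violated.
Every candidate key is a single attribute, so no partial dependency is possible; 2NF holds.

2NF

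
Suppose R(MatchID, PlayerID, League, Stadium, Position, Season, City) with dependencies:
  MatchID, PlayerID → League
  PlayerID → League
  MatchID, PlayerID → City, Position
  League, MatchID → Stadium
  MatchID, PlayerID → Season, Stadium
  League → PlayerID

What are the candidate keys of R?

{League, MatchID}, {MatchID, PlayerID}

No FD produces {MatchID}, so it must be in every candidate key.
{League, MatchID}⁺ = {City, League, MatchID, PlayerID, Position, Season, Stadium} — all of the relation — so {League, MatchID} is a candidate key.
{MatchID, PlayerID}⁺ = {City, League, MatchID, PlayerID, Position, Season, Stadium} — all of the relation — so {MatchID, PlayerID} is a candidate key.
Any other superkey properly contains one of these, so there are no further candidate keys.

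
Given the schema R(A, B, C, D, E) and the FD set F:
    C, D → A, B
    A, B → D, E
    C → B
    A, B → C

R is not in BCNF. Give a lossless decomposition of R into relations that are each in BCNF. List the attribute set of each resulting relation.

{A, C, D, E}; {B, C}

Candidate keys of the original relation: {A, B}, {A, C}, {C, D}.
Within {A, B, C, D, E}: {C}⁺ ∩ {A, B, C, D, E} = {B, C}, not the whole set, so C → B violates BCNF; decompose into {B, C} and {A, C, D, E}.
{B, C} has no BCNF violation.
{A, C, D, E} has no BCNF violation.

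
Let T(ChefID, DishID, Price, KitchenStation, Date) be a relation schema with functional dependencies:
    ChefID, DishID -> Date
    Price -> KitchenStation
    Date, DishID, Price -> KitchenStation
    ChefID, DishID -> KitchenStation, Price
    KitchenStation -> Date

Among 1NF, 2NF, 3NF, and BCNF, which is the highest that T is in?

Candidate key: {ChefID, DishID}. Prime attributes: {ChefID, DishID}.
Price -> KitchenStation: {Price}⁺ = {Date, KitchenStation, Price}, which is not all of the attributes, so the left side is not a superkey — BCNF is violated.
Price -> KitchenStation has non-prime {KitchenStation} on the right and a non-superkey on the left, so 3NF fails.
No proper subset of a key has a non-prime attribute in its closure, so there is no partial dependency; 2NF holds.

2NF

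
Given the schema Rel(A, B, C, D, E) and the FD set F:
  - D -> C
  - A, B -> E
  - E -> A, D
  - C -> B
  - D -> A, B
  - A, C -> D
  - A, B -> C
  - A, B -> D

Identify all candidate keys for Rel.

{D} is a candidate key since {D}⁺ = {A, B, C, D, E} covers every attribute.
{E} is a candidate key since {E}⁺ = {A, B, C, D, E} covers every attribute.
{A, B} is a candidate key since {A, B}⁺ = {A, B, C, D, E} covers every attribute.
{A, C} is a candidate key since {A, C}⁺ = {A, B, C, D, E} covers every attribute.
Any other superkey properly contains one of these, so there are no further candidate keys.

{A, B}, {A, C}, {D}, {E}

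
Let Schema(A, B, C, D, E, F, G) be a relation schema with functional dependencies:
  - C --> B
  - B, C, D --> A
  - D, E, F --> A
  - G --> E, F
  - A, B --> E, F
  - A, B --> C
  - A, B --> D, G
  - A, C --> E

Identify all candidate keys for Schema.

Closure of {A, B} is {A, B, C, D, E, F, G}, the whole schema; {A, B} is a candidate key.
Closure of {A, C} is {A, B, C, D, E, F, G}, the whole schema; {A, C} is a candidate key.
Closure of {C, D} is {A, B, C, D, E, F, G}, the whole schema; {C, D} is a candidate key.
Closure of {B, D, G} is {A, B, C, D, E, F, G}, the whole schema; {B, D, G} is a candidate key.
Closure of {B, D, E, F} is {A, B, C, D, E, F, G}, the whole schema; {B, D, E, F} is a candidate key.
Any other superkey properly contains one of these, so there are no further candidate keys.

{A, B}, {A, C}, {B, D, E, F}, {B, D, G}, {C, D}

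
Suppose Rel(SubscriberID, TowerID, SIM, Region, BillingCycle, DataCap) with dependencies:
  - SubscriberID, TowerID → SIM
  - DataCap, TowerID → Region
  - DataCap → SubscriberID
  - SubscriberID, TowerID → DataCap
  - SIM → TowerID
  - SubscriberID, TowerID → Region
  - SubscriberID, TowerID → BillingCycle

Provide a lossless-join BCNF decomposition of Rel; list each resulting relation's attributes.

Candidate keys of the original relation: {DataCap, SIM}, {DataCap, TowerID}, {SIM, SubscriberID}, {SubscriberID, TowerID}.
{BillingCycle, DataCap, Region, SIM, SubscriberID, TowerID}: {DataCap} determines {DataCap, SubscriberID} here but is not a superkey — split on DataCap → SubscriberID, giving {DataCap, SubscriberID} and {BillingCycle, DataCap, Region, SIM, TowerID}.
{DataCap, SubscriberID} has no BCNF violation.
{BillingCycle, DataCap, Region, SIM, TowerID}: {SIM} determines {SIM, TowerID} here but is not a superkey — split on SIM → TowerID, giving {SIM, TowerID} and {BillingCycle, DataCap, Region, SIM}.
{SIM, TowerID} has no BCNF violation.
{BillingCycle, DataCap, Region, SIM} has no BCNF violation.

{BillingCycle, DataCap, Region, SIM}; {DataCap, SubscriberID}; {SIM, TowerID}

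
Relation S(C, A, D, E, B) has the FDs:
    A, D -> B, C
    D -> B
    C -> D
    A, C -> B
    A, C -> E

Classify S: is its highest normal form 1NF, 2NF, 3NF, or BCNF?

1NF

Candidate keys: {A, C}, {A, D}. Prime attributes: {A, C, D}.
D -> B: {D}⁺ = {B, D}, which is not all of the attributes, so the left side is not a superkey — BCNF is violated.
Because {B} is non-prime and the left side of D -> B is not a superkey, the relation is not in 3NF.
The proper key subset {C} of {A, C} determines non-prime {B}, so the relation is not even in 2NF.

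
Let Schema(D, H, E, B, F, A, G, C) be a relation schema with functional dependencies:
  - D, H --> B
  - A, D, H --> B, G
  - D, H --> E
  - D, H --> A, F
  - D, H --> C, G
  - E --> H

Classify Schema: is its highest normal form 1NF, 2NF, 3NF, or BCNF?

3NF

Candidate keys: {D, E}, {D, H}. Prime attributes: {D, E, H}.
For E --> H we have {E}⁺ = {E, H}; {E} is not a superkey, so BCNF fails.
Since {H} ⊆ prime attributes and every other non-superkey FD also has a prime right side, the schema is in 3NF.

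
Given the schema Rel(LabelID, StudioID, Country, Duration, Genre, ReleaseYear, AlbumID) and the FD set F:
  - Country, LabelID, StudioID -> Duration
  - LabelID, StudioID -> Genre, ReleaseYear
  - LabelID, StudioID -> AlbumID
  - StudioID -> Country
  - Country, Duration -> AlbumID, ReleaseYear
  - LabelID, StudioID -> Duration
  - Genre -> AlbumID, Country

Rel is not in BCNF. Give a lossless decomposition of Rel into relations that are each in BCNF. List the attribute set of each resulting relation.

Candidate key of the original relation: {LabelID, StudioID}.
{AlbumID, Country, Duration, Genre, LabelID, ReleaseYear, StudioID}: {StudioID} determines {Country, StudioID} here but is not a superkey — split on StudioID -> Country, giving {Country, StudioID} and {AlbumID, Duration, Genre, LabelID, ReleaseYear, StudioID}.
{Country, StudioID}: every determinant is a superkey — BCNF.
{AlbumID, Duration, Genre, LabelID, ReleaseYear, StudioID}: {Genre} determines {AlbumID, Genre} here but is not a superkey — split on Genre -> AlbumID, giving {AlbumID, Genre} and {Duration, Genre, LabelID, ReleaseYear, StudioID}.
{AlbumID, Genre}: every determinant is a superkey — BCNF.
{Duration, Genre, LabelID, ReleaseYear, StudioID}: {Duration, Genre} determines {Duration, Genre, ReleaseYear} here but is not a superkey — split on Duration, Genre -> ReleaseYear, giving {Duration, Genre, ReleaseYear} and {Duration, Genre, LabelID, StudioID}.
{Duration, Genre, ReleaseYear}: every determinant is a superkey — BCNF.
{Duration, Genre, LabelID, StudioID}: every determinant is a superkey — BCNF.

{AlbumID, Genre}; {Country, StudioID}; {Duration, Genre, LabelID, StudioID}; {Duration, Genre, ReleaseYear}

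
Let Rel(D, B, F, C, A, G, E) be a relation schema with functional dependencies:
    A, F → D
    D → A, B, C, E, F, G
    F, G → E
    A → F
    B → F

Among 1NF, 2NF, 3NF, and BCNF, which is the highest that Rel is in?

2NF

Candidate keys: {A}, {D}. Prime attributes: {A, D}.
F, G → E breaks BCNF: {F, G}⁺ = {E, F, G}, so {F, G} is not a superkey.
F, G → E determines the non-prime attribute {E} from a non-superkey — 3NF is violated.
Every candidate key is a single attribute, so no partial dependency is possible; 2NF holds.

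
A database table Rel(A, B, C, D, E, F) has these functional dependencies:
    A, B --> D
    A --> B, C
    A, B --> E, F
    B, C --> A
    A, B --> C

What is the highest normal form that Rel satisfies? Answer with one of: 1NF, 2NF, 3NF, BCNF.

BCNF

Candidate keys: {A}, {B, C}. Prime attributes: {A, B, C}.
Every FD has a superkey on the left, so the relation is in BCNF.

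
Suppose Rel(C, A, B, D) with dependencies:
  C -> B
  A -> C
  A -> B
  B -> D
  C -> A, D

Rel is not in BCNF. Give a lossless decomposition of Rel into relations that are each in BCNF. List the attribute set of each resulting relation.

Candidate keys of the original relation: {A}, {C}.
In {A, B, C, D}, {B} is not a superkey ({B}⁺ restricted to this set is {B, D}), so split on B -> D into {B, D} and {A, B, C}.
{B, D} has no BCNF violation.
{A, B, C} has no BCNF violation.

{A, B, C}; {B, D}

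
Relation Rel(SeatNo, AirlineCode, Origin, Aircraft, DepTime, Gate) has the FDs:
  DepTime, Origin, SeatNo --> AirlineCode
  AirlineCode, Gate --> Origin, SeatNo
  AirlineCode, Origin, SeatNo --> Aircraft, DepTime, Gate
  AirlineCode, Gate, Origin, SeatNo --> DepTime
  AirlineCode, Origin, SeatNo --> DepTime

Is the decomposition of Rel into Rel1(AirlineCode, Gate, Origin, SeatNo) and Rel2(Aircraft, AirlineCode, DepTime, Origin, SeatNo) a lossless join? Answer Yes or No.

The shared attributes are {AirlineCode, Origin, SeatNo} and {AirlineCode, Origin, SeatNo}⁺ = {Aircraft, AirlineCode, DepTime, Gate, Origin, SeatNo}.
Since Rel1 ⊆ {Aircraft, AirlineCode, DepTime, Gate, Origin, SeatNo}, the intersection is a superkey of Rel1; the decomposition is lossless.

Yes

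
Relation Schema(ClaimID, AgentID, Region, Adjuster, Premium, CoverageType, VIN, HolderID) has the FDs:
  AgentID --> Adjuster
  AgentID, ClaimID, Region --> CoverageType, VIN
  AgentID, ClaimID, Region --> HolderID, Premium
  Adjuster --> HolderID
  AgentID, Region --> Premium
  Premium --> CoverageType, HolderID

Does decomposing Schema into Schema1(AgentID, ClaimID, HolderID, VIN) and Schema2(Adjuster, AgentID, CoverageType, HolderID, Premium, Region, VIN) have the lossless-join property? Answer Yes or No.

No

The shared attributes are {AgentID, HolderID, VIN} and {AgentID, HolderID, VIN}⁺ = {Adjuster, AgentID, HolderID, VIN}.
Schema1 ⊄ {Adjuster, AgentID, HolderID, VIN} and Schema2 ⊄ {Adjuster, AgentID, HolderID, VIN}, so the split is lossy.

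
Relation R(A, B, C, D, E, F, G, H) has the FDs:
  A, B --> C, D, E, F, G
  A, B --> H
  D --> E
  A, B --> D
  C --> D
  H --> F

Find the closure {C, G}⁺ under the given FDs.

Start with {C, G}.
C --> D applies; add {D} → now {C, D, G}.
D --> E applies; add {E} → now {C, D, E, G}.
No further FD applies.

{C, D, E, G}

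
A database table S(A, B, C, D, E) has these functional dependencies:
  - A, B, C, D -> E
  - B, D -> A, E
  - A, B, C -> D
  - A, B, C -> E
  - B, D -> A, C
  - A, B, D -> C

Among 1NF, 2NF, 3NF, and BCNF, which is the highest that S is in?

BCNF

Candidate keys: {A, B, C}, {B, D}. Prime attributes: {A, B, C, D}.
Every FD has a superkey on the left, so the relation is in BCNF.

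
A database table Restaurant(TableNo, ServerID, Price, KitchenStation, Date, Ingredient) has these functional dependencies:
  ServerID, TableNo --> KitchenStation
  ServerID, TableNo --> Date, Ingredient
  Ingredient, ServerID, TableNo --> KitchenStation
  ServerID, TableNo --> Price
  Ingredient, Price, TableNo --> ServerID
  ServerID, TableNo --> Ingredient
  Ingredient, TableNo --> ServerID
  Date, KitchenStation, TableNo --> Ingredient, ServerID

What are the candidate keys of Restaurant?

No FD produces {TableNo}, so it must be in every candidate key.
{Ingredient, TableNo}⁺ = {Date, Ingredient, KitchenStation, Price, ServerID, TableNo}, which is every attribute, so {Ingredient, TableNo} is a candidate key.
{ServerID, TableNo}⁺ = {Date, Ingredient, KitchenStation, Price, ServerID, TableNo}, which is every attribute, so {ServerID, TableNo} is a candidate key.
{Date, KitchenStation, TableNo}⁺ = {Date, Ingredient, KitchenStation, Price, ServerID, TableNo}, which is every attribute, so {Date, KitchenStation, TableNo} is a candidate key.
These are minimal and exhaustive — every other superkey contains one of them.

{Date, KitchenStation, TableNo}, {Ingredient, TableNo}, {ServerID, TableNo}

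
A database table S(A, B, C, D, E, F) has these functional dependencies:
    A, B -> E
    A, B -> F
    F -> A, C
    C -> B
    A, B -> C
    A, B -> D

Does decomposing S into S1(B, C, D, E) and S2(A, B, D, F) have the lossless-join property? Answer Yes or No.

Common attributes: {B, D}; their closure is {B, D}.
S1 ⊄ {B, D} and S2 ⊄ {B, D}, so the split is lossy.

No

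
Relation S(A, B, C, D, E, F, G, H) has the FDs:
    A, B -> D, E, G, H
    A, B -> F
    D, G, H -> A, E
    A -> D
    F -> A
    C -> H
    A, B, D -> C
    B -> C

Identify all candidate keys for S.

Attributes never on any right-hand side: {B} — every candidate key must contain it.
{A, B} is a candidate key since {A, B}⁺ = {A, B, C, D, E, F, G, H} covers every attribute.
{B, F} is a candidate key since {B, F}⁺ = {A, B, C, D, E, F, G, H} covers every attribute.
{B, D, G} is a candidate key since {B, D, G}⁺ = {A, B, C, D, E, F, G, H} covers every attribute.
No proper subset of any of these is a key, and no other minimal superkey exists.

{A, B}, {B, D, G}, {B, F}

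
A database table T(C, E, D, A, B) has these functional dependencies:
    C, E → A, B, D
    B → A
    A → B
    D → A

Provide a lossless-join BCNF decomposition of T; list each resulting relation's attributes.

{A, B}; {B, D}; {C, D, E}

Candidate key of the original relation: {C, E}.
Within {A, B, C, D, E}: {B}⁺ ∩ {A, B, C, D, E} = {A, B}, not the whole set, so B → A violates BCNF; decompose into {A, B} and {B, C, D, E}.
{A, B}: every determinant is a superkey — BCNF.
Within {B, C, D, E}: {D}⁺ ∩ {B, C, D, E} = {B, D}, not the whole set, so D → B violates BCNF; decompose into {B, D} and {C, D, E}.
{B, D}: every determinant is a superkey — BCNF.
{C, D, E}: every determinant is a superkey — BCNF.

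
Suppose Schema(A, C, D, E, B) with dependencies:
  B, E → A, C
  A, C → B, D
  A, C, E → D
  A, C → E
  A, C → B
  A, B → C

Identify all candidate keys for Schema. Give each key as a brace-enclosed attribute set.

{A, B}⁺ = {A, B, C, D, E} — all of the relation — so {A, B} is a candidate key.
{A, C}⁺ = {A, B, C, D, E} — all of the relation — so {A, C} is a candidate key.
{B, E}⁺ = {A, B, C, D, E} — all of the relation — so {B, E} is a candidate key.
These are minimal and exhaustive — every other superkey contains one of them.

{A, B}, {A, C}, {B, E}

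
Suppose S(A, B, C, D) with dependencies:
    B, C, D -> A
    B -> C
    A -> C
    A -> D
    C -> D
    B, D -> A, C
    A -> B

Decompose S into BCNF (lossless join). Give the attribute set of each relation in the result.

{A, B, C}; {C, D}

Candidate keys of the original relation: {A}, {B}.
Within {A, B, C, D}: {C}⁺ ∩ {A, B, C, D} = {C, D}, not the whole set, so C -> D violates BCNF; decompose into {C, D} and {A, B, C}.
{C, D}: every determinant is a superkey — BCNF.
{A, B, C}: every determinant is a superkey — BCNF.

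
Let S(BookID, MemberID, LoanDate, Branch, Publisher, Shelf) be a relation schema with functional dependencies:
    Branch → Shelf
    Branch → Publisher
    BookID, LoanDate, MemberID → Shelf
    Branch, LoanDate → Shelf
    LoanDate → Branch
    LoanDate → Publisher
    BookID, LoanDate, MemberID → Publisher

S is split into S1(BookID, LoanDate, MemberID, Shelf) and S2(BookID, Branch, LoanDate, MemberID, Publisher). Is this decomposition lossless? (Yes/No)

S1 ∩ S2 = {BookID, LoanDate, MemberID}; its closure under F is {BookID, Branch, LoanDate, MemberID, Publisher, Shelf}.
Since S1 ⊆ {BookID, Branch, LoanDate, MemberID, Publisher, Shelf}, the intersection is a superkey of S1; the decomposition is lossless.

Yes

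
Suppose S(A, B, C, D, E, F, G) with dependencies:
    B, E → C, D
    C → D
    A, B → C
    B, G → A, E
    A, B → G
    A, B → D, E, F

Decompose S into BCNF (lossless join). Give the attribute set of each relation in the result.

{A, B, E, F, G}; {B, C, E}; {C, D}

Candidate keys of the original relation: {A, B}, {B, G}.
{A, B, C, D, E, F, G}: {B, E} determines {B, C, D, E} here but is not a superkey — split on B, E → C, D, giving {B, C, D, E} and {A, B, E, F, G}.
{B, C, D, E}: {C} determines {C, D} here but is not a superkey — split on C → D, giving {C, D} and {B, C, E}.
{C, D} is in BCNF.
{B, C, E} is in BCNF.
{A, B, E, F, G} is in BCNF.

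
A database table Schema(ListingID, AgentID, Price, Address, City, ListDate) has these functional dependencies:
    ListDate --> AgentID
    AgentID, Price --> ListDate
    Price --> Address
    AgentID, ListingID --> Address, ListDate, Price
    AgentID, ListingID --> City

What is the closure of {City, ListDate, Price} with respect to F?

{Address, AgentID, City, ListDate, Price}

Start with {City, ListDate, Price}.
ListDate --> AgentID applies; add {AgentID} → now {AgentID, City, ListDate, Price}.
Price --> Address applies; add {Address} → now {Address, AgentID, City, ListDate, Price}.
No further FD applies.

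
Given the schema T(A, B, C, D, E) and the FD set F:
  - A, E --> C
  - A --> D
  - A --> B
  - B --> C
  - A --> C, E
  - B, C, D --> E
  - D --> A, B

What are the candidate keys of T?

{A}⁺ = {A, B, C, D, E}, which is every attribute, so {A} is a candidate key.
{D}⁺ = {A, B, C, D, E}, which is every attribute, so {D} is a candidate key.
These are minimal and exhaustive — every other superkey contains one of them.

{A}, {D}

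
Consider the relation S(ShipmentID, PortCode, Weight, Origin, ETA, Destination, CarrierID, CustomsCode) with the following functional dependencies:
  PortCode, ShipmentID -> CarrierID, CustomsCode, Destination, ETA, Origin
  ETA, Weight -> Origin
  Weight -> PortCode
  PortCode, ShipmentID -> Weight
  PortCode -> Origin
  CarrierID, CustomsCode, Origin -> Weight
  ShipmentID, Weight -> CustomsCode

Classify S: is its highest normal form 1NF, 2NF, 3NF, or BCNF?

3NF

Candidate keys: {CarrierID, CustomsCode, Origin, ShipmentID}, {PortCode, ShipmentID}, {ShipmentID, Weight}. Prime attributes: {CarrierID, CustomsCode, Origin, PortCode, ShipmentID, Weight}.
ETA, Weight -> Origin: {ETA, Weight}⁺ = {ETA, Origin, PortCode, Weight}, which is not all of the attributes, so the left side is not a superkey — BCNF is violated.
Its right-hand attributes {Origin} are all prime, as are those of every other non-superkey FD — the relation is in 3NF.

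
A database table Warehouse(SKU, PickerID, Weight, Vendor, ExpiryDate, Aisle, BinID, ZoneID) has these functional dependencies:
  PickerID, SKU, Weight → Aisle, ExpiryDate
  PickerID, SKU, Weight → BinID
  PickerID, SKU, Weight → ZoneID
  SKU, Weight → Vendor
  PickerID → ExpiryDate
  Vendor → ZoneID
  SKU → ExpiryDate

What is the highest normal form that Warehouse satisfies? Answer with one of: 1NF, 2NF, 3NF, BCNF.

1NF

Candidate key: {PickerID, SKU, Weight}. Prime attributes: {PickerID, SKU, Weight}.
For SKU, Weight → Vendor we have {SKU, Weight}⁺ = {ExpiryDate, SKU, Vendor, Weight, ZoneID}; {SKU, Weight} is not a superkey, so BCNF fails.
Because {Vendor} is non-prime and the left side of SKU, Weight → Vendor is not a superkey, the relation is not in 3NF.
Since {PickerID} ⊂ {PickerID, SKU, Weight} and {PickerID}⁺ ⊇ {ExpiryDate} with {ExpiryDate} non-prime, there is a partial dependency; 2NF fails.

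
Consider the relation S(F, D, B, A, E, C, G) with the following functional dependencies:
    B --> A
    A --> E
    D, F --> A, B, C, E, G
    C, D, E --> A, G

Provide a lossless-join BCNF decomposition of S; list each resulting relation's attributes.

Candidate key of the original relation: {D, F}.
In {A, B, C, D, E, F, G}, {B} is not a superkey ({B}⁺ restricted to this set is {A, B, E}), so split on B --> A, E into {A, B, E} and {B, C, D, F, G}.
In {A, B, E}, {A} is not a superkey ({A}⁺ restricted to this set is {A, E}), so split on A --> E into {A, E} and {A, B}.
{A, E}: every determinant is a superkey — BCNF.
{A, B}: every determinant is a superkey — BCNF.
In {B, C, D, F, G}, {B, C, D} is not a superkey ({B, C, D}⁺ restricted to this set is {B, C, D, G}), so split on B, C, D --> G into {B, C, D, G} and {B, C, D, F}.
{B, C, D, G}: every determinant is a superkey — BCNF.
{B, C, D, F}: every determinant is a superkey — BCNF.

{A, B}; {A, E}; {B, C, D, F}; {B, C, D, G}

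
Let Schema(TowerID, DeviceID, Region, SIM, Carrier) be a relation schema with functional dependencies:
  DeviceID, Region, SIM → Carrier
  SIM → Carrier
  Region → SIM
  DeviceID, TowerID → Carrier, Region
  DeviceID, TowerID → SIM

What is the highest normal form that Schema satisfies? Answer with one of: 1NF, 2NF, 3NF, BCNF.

2NF

Candidate key: {DeviceID, TowerID}. Prime attributes: {DeviceID, TowerID}.
DeviceID, Region, SIM → Carrier: {DeviceID, Region, SIM}⁺ = {Carrier, DeviceID, Region, SIM}, which is not all of the attributes, so the left side is not a superkey — BCNF is violated.
Because {Carrier} is non-prime and the left side of DeviceID, Region, SIM → Carrier is not a superkey, the relation is not in 3NF.
No proper subset of a key has a non-prime attribute in its closure, so there is no partial dependency; 2NF holds.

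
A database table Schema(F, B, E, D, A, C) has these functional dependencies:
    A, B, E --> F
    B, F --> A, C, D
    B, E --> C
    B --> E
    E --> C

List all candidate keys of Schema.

{A, B}, {B, F}

Attributes never on any right-hand side: {B} — every candidate key must contain it.
Closure of {A, B} is {A, B, C, D, E, F}, the whole schema; {A, B} is a candidate key.
Closure of {B, F} is {A, B, C, D, E, F}, the whole schema; {B, F} is a candidate key.
These are minimal and exhaustive — every other superkey contains one of them.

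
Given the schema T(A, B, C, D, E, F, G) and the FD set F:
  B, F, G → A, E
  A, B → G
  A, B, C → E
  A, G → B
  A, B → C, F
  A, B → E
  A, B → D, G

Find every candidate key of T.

{A, B}, {A, G}, {B, F, G}

{A, B} is a candidate key since {A, B}⁺ = {A, B, C, D, E, F, G} covers every attribute.
{A, G} is a candidate key since {A, G}⁺ = {A, B, C, D, E, F, G} covers every attribute.
{B, F, G} is a candidate key since {B, F, G}⁺ = {A, B, C, D, E, F, G} covers every attribute.
No proper subset of any of these is a key, and no other minimal superkey exists.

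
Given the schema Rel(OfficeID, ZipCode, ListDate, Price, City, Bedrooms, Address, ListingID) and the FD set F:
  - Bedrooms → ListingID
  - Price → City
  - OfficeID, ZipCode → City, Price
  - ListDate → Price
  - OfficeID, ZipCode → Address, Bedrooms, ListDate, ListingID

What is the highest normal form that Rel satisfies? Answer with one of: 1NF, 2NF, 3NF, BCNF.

2NF

Candidate key: {OfficeID, ZipCode}. Prime attributes: {OfficeID, ZipCode}.
Bedrooms → ListingID: {Bedrooms}⁺ = {Bedrooms, ListingID}, which is not all of the attributes, so the left side is not a superkey — BCNF is violated.
Because {ListingID} is non-prime and the left side of Bedrooms → ListingID is not a superkey, the relation is not in 3NF.
Checking every proper subset of each key, none determines a non-prime attribute — 2NF is satisfied.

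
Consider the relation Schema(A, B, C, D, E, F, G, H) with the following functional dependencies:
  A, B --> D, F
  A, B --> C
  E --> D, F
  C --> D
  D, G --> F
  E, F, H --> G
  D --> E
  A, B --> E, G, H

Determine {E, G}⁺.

{D, E, F, G}

Start with {E, G}.
E --> D, F applies; add {D, F} → now {D, E, F, G}.
No further FD applies.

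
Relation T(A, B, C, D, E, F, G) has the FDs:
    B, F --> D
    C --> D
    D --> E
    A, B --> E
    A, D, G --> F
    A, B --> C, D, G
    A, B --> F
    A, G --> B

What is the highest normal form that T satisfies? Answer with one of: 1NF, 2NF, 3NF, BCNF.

2NF

Candidate keys: {A, B}, {A, G}. Prime attributes: {A, B, G}.
B, F --> D: {B, F}⁺ = {B, D, E, F}, which is not all of the attributes, so the left side is not a superkey — BCNF is violated.
Because {D} is non-prime and the left side of B, F --> D is not a superkey, the relation is not in 3NF.
No proper subset of a key has a non-prime attribute in its closure, so there is no partial dependency; 2NF holds.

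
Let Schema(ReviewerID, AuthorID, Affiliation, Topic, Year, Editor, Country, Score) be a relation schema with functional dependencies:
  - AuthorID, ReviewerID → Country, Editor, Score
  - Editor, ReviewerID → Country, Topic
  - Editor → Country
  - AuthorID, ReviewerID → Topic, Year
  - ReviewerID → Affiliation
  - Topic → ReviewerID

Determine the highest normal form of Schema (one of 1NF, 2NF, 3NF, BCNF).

1NF

Candidate keys: {AuthorID, ReviewerID}, {AuthorID, Topic}. Prime attributes: {AuthorID, ReviewerID, Topic}.
Editor, ReviewerID → Country, Topic breaks BCNF: {Editor, ReviewerID}⁺ = {Affiliation, Country, Editor, ReviewerID, Topic}, so {Editor, ReviewerID} is not a superkey.
Because {Country} is non-prime and the left side of Editor, ReviewerID → Country, Topic is not a superkey, the relation is not in 3NF.
{ReviewerID} is a proper subset of the key {AuthorID, ReviewerID}, and {ReviewerID}⁺ contains the non-prime attribute {Affiliation} — a partial dependency, so 2NF is violated.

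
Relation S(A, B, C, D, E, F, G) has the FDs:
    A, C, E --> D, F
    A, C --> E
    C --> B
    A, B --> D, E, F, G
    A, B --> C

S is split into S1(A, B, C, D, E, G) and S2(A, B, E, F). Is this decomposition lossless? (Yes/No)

Yes

S1 ∩ S2 = {A, B, E}; its closure under F is {A, B, C, D, E, F, G}.
This includes all of S1, so the common attributes are a superkey of S1 — the join is lossless.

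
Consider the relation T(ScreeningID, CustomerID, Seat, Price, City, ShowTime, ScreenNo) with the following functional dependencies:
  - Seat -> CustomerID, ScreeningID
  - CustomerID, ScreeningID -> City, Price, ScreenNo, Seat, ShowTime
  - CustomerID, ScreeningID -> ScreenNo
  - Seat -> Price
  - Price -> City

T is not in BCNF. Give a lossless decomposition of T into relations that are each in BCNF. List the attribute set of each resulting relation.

Candidate keys of the original relation: {CustomerID, ScreeningID}, {Seat}.
{City, CustomerID, Price, ScreenNo, ScreeningID, Seat, ShowTime}: {Price} determines {City, Price} here but is not a superkey — split on Price -> City, giving {City, Price} and {CustomerID, Price, ScreenNo, ScreeningID, Seat, ShowTime}.
{City, Price} has no BCNF violation.
{CustomerID, Price, ScreenNo, ScreeningID, Seat, ShowTime} has no BCNF violation.

{City, Price}; {CustomerID, Price, ScreenNo, ScreeningID, Seat, ShowTime}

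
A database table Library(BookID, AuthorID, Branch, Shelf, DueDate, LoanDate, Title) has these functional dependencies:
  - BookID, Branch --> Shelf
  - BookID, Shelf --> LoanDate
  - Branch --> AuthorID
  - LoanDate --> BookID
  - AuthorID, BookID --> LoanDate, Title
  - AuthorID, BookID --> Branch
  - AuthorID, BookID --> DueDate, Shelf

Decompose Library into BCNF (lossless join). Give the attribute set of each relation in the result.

{AuthorID, Branch}; {BookID, Branch, DueDate, Shelf, Title}; {BookID, LoanDate}; {LoanDate, Shelf}

Candidate keys of the original relation: {AuthorID, BookID}, {AuthorID, LoanDate}, {BookID, Branch}, {Branch, LoanDate}.
{AuthorID, BookID, Branch, DueDate, LoanDate, Shelf, Title}: {BookID, Shelf} determines {BookID, LoanDate, Shelf} here but is not a superkey — split on BookID, Shelf --> LoanDate, giving {BookID, LoanDate, Shelf} and {AuthorID, BookID, Branch, DueDate, Shelf, Title}.
{BookID, LoanDate, Shelf}: {LoanDate} determines {BookID, LoanDate} here but is not a superkey — split on LoanDate --> BookID, giving {BookID, LoanDate} and {LoanDate, Shelf}.
{BookID, LoanDate} has no BCNF violation.
{LoanDate, Shelf} has no BCNF violation.
{AuthorID, BookID, Branch, DueDate, Shelf, Title}: {Branch} determines {AuthorID, Branch} here but is not a superkey — split on Branch --> AuthorID, giving {AuthorID, Branch} and {BookID, Branch, DueDate, Shelf, Title}.
{AuthorID, Branch} has no BCNF violation.
{BookID, Branch, DueDate, Shelf, Title} has no BCNF violation.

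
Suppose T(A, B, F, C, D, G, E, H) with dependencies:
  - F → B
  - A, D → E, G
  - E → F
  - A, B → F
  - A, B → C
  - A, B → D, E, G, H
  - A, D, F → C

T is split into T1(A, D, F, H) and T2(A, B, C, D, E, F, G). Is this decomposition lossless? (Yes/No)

Yes

The shared attributes are {A, D, F} and {A, D, F}⁺ = {A, B, C, D, E, F, G, H}.
This includes all of T1, so the common attributes are a superkey of T1 — the join is lossless.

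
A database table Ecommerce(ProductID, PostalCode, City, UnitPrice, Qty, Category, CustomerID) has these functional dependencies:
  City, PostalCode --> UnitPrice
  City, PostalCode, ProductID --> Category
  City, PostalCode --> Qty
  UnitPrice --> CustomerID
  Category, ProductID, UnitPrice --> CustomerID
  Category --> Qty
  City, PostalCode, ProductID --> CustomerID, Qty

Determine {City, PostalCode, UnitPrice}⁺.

Start with {City, PostalCode, UnitPrice}.
City, PostalCode --> Qty applies; add {Qty} → now {City, PostalCode, Qty, UnitPrice}.
UnitPrice --> CustomerID applies; add {CustomerID} → now {City, CustomerID, PostalCode, Qty, UnitPrice}.
No further FD applies.

{City, CustomerID, PostalCode, Qty, UnitPrice}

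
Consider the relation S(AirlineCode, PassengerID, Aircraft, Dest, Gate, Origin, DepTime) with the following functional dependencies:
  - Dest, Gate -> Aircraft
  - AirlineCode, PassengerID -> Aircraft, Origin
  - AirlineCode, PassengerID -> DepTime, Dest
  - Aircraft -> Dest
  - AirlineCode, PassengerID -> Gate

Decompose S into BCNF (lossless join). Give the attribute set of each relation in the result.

{Aircraft, Dest}; {Aircraft, Gate}; {AirlineCode, DepTime, Dest, Gate, Origin, PassengerID}

Candidate key of the original relation: {AirlineCode, PassengerID}.
{Aircraft, AirlineCode, DepTime, Dest, Gate, Origin, PassengerID}: {Dest, Gate} determines {Aircraft, Dest, Gate} here but is not a superkey — split on Dest, Gate -> Aircraft, giving {Aircraft, Dest, Gate} and {AirlineCode, DepTime, Dest, Gate, Origin, PassengerID}.
{Aircraft, Dest, Gate}: {Aircraft} determines {Aircraft, Dest} here but is not a superkey — split on Aircraft -> Dest, giving {Aircraft, Dest} and {Aircraft, Gate}.
{Aircraft, Dest} has no BCNF violation.
{Aircraft, Gate} has no BCNF violation.
{AirlineCode, DepTime, Dest, Gate, Origin, PassengerID} has no BCNF violation.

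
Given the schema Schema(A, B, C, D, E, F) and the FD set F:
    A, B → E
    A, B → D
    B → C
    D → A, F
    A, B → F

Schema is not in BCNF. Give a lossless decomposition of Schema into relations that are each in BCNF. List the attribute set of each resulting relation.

Candidate keys of the original relation: {A, B}, {B, D}.
{A, B, C, D, E, F}: {B} determines {B, C} here but is not a superkey — split on B → C, giving {B, C} and {A, B, D, E, F}.
{B, C} is in BCNF.
{A, B, D, E, F}: {D} determines {A, D, F} here but is not a superkey — split on D → A, F, giving {A, D, F} and {B, D, E}.
{A, D, F} is in BCNF.
{B, D, E} is in BCNF.

{A, D, F}; {B, C}; {B, D, E}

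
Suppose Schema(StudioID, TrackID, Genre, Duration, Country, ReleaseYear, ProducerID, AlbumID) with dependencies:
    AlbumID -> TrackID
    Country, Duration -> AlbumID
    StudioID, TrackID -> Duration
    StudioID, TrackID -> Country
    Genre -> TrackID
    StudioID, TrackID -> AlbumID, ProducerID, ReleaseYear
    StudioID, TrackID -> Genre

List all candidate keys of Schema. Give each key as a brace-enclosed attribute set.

{AlbumID, StudioID}, {Country, Duration, StudioID}, {Genre, StudioID}, {StudioID, TrackID}

{StudioID} never appears on the right of any FD, so every key must include it.
{AlbumID, StudioID}⁺ = {AlbumID, Country, Duration, Genre, ProducerID, ReleaseYear, StudioID, TrackID}, which is every attribute, so {AlbumID, StudioID} is a candidate key.
{Genre, StudioID}⁺ = {AlbumID, Country, Duration, Genre, ProducerID, ReleaseYear, StudioID, TrackID}, which is every attribute, so {Genre, StudioID} is a candidate key.
{StudioID, TrackID}⁺ = {AlbumID, Country, Duration, Genre, ProducerID, ReleaseYear, StudioID, TrackID}, which is every attribute, so {StudioID, TrackID} is a candidate key.
{Country, Duration, StudioID}⁺ = {AlbumID, Country, Duration, Genre, ProducerID, ReleaseYear, StudioID, TrackID}, which is every attribute, so {Country, Duration, StudioID} is a candidate key.
Any other superkey properly contains one of these, so there are no further candidate keys.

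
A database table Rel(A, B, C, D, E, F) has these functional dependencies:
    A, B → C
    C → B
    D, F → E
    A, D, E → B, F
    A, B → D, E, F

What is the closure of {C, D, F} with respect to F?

{B, C, D, E, F}

Start with {C, D, F}.
C → B applies; add {B} → now {B, C, D, F}.
D, F → E applies; add {E} → now {B, C, D, E, F}.
No further FD applies.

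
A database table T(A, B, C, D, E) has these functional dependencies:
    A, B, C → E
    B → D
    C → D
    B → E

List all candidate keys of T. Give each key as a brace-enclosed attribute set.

{A, B, C}

No FD produces {A, B, C}, so they must be in every candidate key.
Closure of {A, B, C} is {A, B, C, D, E}, the whole schema; {A, B, C} is a candidate key.
No smaller or unrelated set reaches every attribute, so there are no other keys.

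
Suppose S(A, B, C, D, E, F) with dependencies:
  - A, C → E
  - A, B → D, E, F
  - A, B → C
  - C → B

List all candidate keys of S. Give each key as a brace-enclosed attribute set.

Attributes never on any right-hand side: {A} — every candidate key must contain it.
Closure of {A, B} is {A, B, C, D, E, F}, the whole schema; {A, B} is a candidate key.
Closure of {A, C} is {A, B, C, D, E, F}, the whole schema; {A, C} is a candidate key.
These are minimal and exhaustive — every other superkey contains one of them.

{A, B}, {A, C}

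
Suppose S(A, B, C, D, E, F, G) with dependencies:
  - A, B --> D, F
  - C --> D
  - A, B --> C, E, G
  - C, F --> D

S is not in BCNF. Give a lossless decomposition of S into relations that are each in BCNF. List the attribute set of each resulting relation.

Candidate key of the original relation: {A, B}.
{A, B, C, D, E, F, G}: {C} determines {C, D} here but is not a superkey — split on C --> D, giving {C, D} and {A, B, C, E, F, G}.
{C, D} is in BCNF.
{A, B, C, E, F, G} is in BCNF.

{A, B, C, E, F, G}; {C, D}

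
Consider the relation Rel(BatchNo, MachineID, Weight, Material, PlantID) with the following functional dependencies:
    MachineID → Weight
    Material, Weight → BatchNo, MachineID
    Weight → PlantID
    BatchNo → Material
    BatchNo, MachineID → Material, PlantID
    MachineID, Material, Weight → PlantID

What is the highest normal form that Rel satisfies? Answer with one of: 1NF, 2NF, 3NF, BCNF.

Candidate keys: {BatchNo, MachineID}, {BatchNo, Weight}, {MachineID, Material}, {Material, Weight}. Prime attributes: {BatchNo, MachineID, Material, Weight}.
For MachineID → Weight we have {MachineID}⁺ = {MachineID, PlantID, Weight}; {MachineID} is not a superkey, so BCNF fails.
Weight → PlantID has non-prime {PlantID} on the right and a non-superkey on the left, so 3NF fails.
Since {MachineID} ⊂ {BatchNo, MachineID} and {MachineID}⁺ ⊇ {PlantID} with {PlantID} non-prime, there is a partial dependency; 2NF fails.

1NF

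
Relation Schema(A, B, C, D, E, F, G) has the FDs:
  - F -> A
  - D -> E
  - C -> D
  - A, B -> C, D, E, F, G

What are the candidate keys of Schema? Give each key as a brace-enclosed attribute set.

{A, B}, {B, F}

{B} never appears on the right of any FD, so every key must include it.
{A, B} is a candidate key since {A, B}⁺ = {A, B, C, D, E, F, G} covers every attribute.
{B, F} is a candidate key since {B, F}⁺ = {A, B, C, D, E, F, G} covers every attribute.
Any other superkey properly contains one of these, so there are no further candidate keys.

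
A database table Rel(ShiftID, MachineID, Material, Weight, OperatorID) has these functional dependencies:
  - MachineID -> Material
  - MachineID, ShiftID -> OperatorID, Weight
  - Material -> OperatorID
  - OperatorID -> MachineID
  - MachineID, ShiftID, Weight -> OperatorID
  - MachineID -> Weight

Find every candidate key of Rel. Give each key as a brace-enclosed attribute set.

{MachineID, ShiftID}, {Material, ShiftID}, {OperatorID, ShiftID}

No FD produces {ShiftID}, so it must be in every candidate key.
{MachineID, ShiftID}⁺ = {MachineID, Material, OperatorID, ShiftID, Weight} — all of the relation — so {MachineID, ShiftID} is a candidate key.
{Material, ShiftID}⁺ = {MachineID, Material, OperatorID, ShiftID, Weight} — all of the relation — so {Material, ShiftID} is a candidate key.
{OperatorID, ShiftID}⁺ = {MachineID, Material, OperatorID, ShiftID, Weight} — all of the relation — so {OperatorID, ShiftID} is a candidate key.
Any other superkey properly contains one of these, so there are no further candidate keys.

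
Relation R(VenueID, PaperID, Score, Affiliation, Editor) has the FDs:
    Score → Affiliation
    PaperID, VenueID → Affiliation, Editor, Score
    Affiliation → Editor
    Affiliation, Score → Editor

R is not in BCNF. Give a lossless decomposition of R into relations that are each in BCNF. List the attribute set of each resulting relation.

Candidate key of the original relation: {PaperID, VenueID}.
Within {Affiliation, Editor, PaperID, Score, VenueID}: {Score}⁺ ∩ {Affiliation, Editor, PaperID, Score, VenueID} = {Affiliation, Editor, Score}, not the whole set, so Score → Affiliation, Editor violates BCNF; decompose into {Affiliation, Editor, Score} and {PaperID, Score, VenueID}.
Within {Affiliation, Editor, Score}: {Affiliation}⁺ ∩ {Affiliation, Editor, Score} = {Affiliation, Editor}, not the whole set, so Affiliation → Editor violates BCNF; decompose into {Affiliation, Editor} and {Affiliation, Score}.
{Affiliation, Editor} is in BCNF.
{Affiliation, Score} is in BCNF.
{PaperID, Score, VenueID} is in BCNF.

{Affiliation, Editor}; {Affiliation, Score}; {PaperID, Score, VenueID}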